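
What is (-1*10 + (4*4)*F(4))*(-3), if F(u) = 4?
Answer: -162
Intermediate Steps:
(-1*10 + (4*4)*F(4))*(-3) = (-1*10 + (4*4)*4)*(-3) = (-10 + 16*4)*(-3) = (-10 + 64)*(-3) = 54*(-3) = -162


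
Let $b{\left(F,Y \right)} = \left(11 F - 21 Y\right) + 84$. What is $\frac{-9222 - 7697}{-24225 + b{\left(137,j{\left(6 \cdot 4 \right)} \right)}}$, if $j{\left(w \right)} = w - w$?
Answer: $\frac{16919}{22634} \approx 0.7475$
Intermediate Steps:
$j{\left(w \right)} = 0$
$b{\left(F,Y \right)} = 84 - 21 Y + 11 F$ ($b{\left(F,Y \right)} = \left(- 21 Y + 11 F\right) + 84 = 84 - 21 Y + 11 F$)
$\frac{-9222 - 7697}{-24225 + b{\left(137,j{\left(6 \cdot 4 \right)} \right)}} = \frac{-9222 - 7697}{-24225 + \left(84 - 0 + 11 \cdot 137\right)} = - \frac{16919}{-24225 + \left(84 + 0 + 1507\right)} = - \frac{16919}{-24225 + 1591} = - \frac{16919}{-22634} = \left(-16919\right) \left(- \frac{1}{22634}\right) = \frac{16919}{22634}$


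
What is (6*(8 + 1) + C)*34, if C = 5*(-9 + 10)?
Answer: 2006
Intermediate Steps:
C = 5 (C = 5*1 = 5)
(6*(8 + 1) + C)*34 = (6*(8 + 1) + 5)*34 = (6*9 + 5)*34 = (54 + 5)*34 = 59*34 = 2006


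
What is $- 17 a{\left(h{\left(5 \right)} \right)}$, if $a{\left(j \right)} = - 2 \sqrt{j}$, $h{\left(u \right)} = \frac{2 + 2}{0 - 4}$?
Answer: $34 i \approx 34.0 i$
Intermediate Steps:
$h{\left(u \right)} = -1$ ($h{\left(u \right)} = \frac{4}{-4} = 4 \left(- \frac{1}{4}\right) = -1$)
$- 17 a{\left(h{\left(5 \right)} \right)} = - 17 \left(- 2 \sqrt{-1}\right) = - 17 \left(- 2 i\right) = 34 i$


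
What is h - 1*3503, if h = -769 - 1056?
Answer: -5328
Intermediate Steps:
h = -1825
h - 1*3503 = -1825 - 1*3503 = -1825 - 3503 = -5328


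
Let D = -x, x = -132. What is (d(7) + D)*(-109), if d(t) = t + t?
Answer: -15914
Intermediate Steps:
D = 132 (D = -1*(-132) = 132)
d(t) = 2*t
(d(7) + D)*(-109) = (2*7 + 132)*(-109) = (14 + 132)*(-109) = 146*(-109) = -15914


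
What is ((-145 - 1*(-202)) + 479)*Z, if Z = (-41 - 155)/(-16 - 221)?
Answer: 105056/237 ≈ 443.27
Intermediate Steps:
Z = 196/237 (Z = -196/(-237) = -196*(-1/237) = 196/237 ≈ 0.82700)
((-145 - 1*(-202)) + 479)*Z = ((-145 - 1*(-202)) + 479)*(196/237) = ((-145 + 202) + 479)*(196/237) = (57 + 479)*(196/237) = 536*(196/237) = 105056/237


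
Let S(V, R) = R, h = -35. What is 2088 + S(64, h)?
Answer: 2053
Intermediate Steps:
2088 + S(64, h) = 2088 - 35 = 2053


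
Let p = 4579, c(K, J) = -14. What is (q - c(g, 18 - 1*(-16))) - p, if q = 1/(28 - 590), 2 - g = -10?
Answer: -2565531/562 ≈ -4565.0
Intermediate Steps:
g = 12 (g = 2 - 1*(-10) = 2 + 10 = 12)
q = -1/562 (q = 1/(-562) = -1/562 ≈ -0.0017794)
(q - c(g, 18 - 1*(-16))) - p = (-1/562 - 1*(-14)) - 1*4579 = (-1/562 + 14) - 4579 = 7867/562 - 4579 = -2565531/562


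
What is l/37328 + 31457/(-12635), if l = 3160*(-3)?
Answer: -161750837/58954910 ≈ -2.7436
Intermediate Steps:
l = -9480
l/37328 + 31457/(-12635) = -9480/37328 + 31457/(-12635) = -9480*1/37328 + 31457*(-1/12635) = -1185/4666 - 31457/12635 = -161750837/58954910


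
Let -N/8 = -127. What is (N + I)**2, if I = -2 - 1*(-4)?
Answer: 1036324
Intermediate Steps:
N = 1016 (N = -8*(-127) = 1016)
I = 2 (I = -2 + 4 = 2)
(N + I)**2 = (1016 + 2)**2 = 1018**2 = 1036324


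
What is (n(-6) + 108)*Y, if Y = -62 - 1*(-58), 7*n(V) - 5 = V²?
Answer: -3188/7 ≈ -455.43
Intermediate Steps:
n(V) = 5/7 + V²/7
Y = -4 (Y = -62 + 58 = -4)
(n(-6) + 108)*Y = ((5/7 + (⅐)*(-6)²) + 108)*(-4) = ((5/7 + (⅐)*36) + 108)*(-4) = ((5/7 + 36/7) + 108)*(-4) = (41/7 + 108)*(-4) = (797/7)*(-4) = -3188/7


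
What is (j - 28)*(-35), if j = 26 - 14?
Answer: 560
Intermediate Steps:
j = 12
(j - 28)*(-35) = (12 - 28)*(-35) = -16*(-35) = 560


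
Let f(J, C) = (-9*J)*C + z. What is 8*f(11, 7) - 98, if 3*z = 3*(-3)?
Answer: -5666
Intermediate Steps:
z = -3 (z = (3*(-3))/3 = (⅓)*(-9) = -3)
f(J, C) = -3 - 9*C*J (f(J, C) = (-9*J)*C - 3 = -9*C*J - 3 = -3 - 9*C*J)
8*f(11, 7) - 98 = 8*(-3 - 9*7*11) - 98 = 8*(-3 - 693) - 98 = 8*(-696) - 98 = -5568 - 98 = -5666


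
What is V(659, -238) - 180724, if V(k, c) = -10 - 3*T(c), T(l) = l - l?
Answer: -180734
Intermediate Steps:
T(l) = 0
V(k, c) = -10 (V(k, c) = -10 - 3*0 = -10 + 0 = -10)
V(659, -238) - 180724 = -10 - 180724 = -180734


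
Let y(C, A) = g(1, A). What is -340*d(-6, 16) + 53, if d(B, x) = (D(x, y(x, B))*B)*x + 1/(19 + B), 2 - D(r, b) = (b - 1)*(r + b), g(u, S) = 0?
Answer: 7638109/13 ≈ 5.8755e+5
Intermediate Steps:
y(C, A) = 0
D(r, b) = 2 - (-1 + b)*(b + r) (D(r, b) = 2 - (b - 1)*(r + b) = 2 - (-1 + b)*(b + r))
d(B, x) = 1/(19 + B) + B*x*(2 + x) (d(B, x) = ((2 + 0 + x - 1*0² - 1*0*x)*B)*x + 1/(19 + B) = ((2 + 0 + x - 1*0 + 0)*B)*x + 1/(19 + B) = ((2 + 0 + x + 0 + 0)*B)*x + 1/(19 + B) = ((2 + x)*B)*x + 1/(19 + B) = (B*(2 + x))*x + 1/(19 + B) = B*x*(2 + x) + 1/(19 + B) = 1/(19 + B) + B*x*(2 + x))
-340*d(-6, 16) + 53 = -340*(1 + 16*(-6)²*(2 + 16) + 19*(-6)*16*(2 + 16))/(19 - 6) + 53 = -340*(1 + 16*36*18 + 19*(-6)*16*18)/13 + 53 = -340*(1 + 10368 - 32832)/13 + 53 = -340*(-22463)/13 + 53 = -340*(-22463/13) + 53 = 7637420/13 + 53 = 7638109/13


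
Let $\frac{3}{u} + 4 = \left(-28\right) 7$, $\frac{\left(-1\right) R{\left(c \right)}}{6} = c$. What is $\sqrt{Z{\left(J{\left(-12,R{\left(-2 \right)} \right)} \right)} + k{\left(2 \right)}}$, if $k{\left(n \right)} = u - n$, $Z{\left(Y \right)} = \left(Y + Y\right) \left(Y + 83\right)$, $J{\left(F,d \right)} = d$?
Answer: $\frac{\sqrt{911194}}{20} \approx 47.728$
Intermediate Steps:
$R{\left(c \right)} = - 6 c$
$Z{\left(Y \right)} = 2 Y \left(83 + Y\right)$
$u = - \frac{3}{200}$ ($u = \frac{3}{-4 - 196} = \frac{3}{-200} = 3 \left(- \frac{1}{200}\right) = - \frac{3}{200} \approx -0.015$)
$k{\left(n \right)} = - \frac{3}{200} - n$
$\sqrt{Z{\left(J{\left(-12,R{\left(-2 \right)} \right)} \right)} + k{\left(2 \right)}} = \sqrt{2 \left(\left(-6\right) \left(-2\right)\right) \left(83 - -12\right) - \frac{403}{200}} = \sqrt{2 \cdot 12 \left(83 + 12\right) - \frac{403}{200}} = \sqrt{2 \cdot 12 \cdot 95 - \frac{403}{200}} = \sqrt{2280 - \frac{403}{200}} = \sqrt{\frac{455597}{200}} = \frac{\sqrt{911194}}{20}$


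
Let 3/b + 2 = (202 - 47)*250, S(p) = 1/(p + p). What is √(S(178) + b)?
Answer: √953530158/574762 ≈ 0.053725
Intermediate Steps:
S(p) = 1/(2*p)
b = 1/12916 (b = 3/(-2 + (202 - 47)*250) = 3/(-2 + 155*250) = 3/(-2 + 38750) = 3/38748 = 3*(1/38748) = 1/12916 ≈ 7.7423e-5)
√(S(178) + b) = √((½)/178 + 1/12916) = √((½)*(1/178) + 1/12916) = √(1/356 + 1/12916) = √(1659/574762) = √953530158/574762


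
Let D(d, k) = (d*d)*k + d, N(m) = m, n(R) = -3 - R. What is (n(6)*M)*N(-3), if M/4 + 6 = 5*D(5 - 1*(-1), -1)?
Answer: -16848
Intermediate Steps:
D(d, k) = d + k*d**2 (D(d, k) = d**2*k + d = k*d**2 + d = d + k*d**2)
M = -624 (M = -24 + 4*(5*((5 - 1*(-1))*(1 + (5 - 1*(-1))*(-1)))) = -24 + 4*(5*((5 + 1)*(1 + (5 + 1)*(-1)))) = -24 + 4*(5*(6*(1 + 6*(-1)))) = -24 + 4*(5*(6*(1 - 6))) = -24 + 4*(5*(6*(-5))) = -24 + 4*(5*(-30)) = -24 + 4*(-150) = -24 - 600 = -624)
(n(6)*M)*N(-3) = ((-3 - 1*6)*(-624))*(-3) = ((-3 - 6)*(-624))*(-3) = -9*(-624)*(-3) = 5616*(-3) = -16848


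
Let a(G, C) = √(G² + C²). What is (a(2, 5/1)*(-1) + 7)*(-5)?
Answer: -35 + 5*√29 ≈ -8.0742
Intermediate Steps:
a(G, C) = √(C² + G²)
(a(2, 5/1)*(-1) + 7)*(-5) = (√((5/1)² + 2²)*(-1) + 7)*(-5) = (√((5*1)² + 4)*(-1) + 7)*(-5) = (√(5² + 4)*(-1) + 7)*(-5) = (√(25 + 4)*(-1) + 7)*(-5) = (√29*(-1) + 7)*(-5) = (-√29 + 7)*(-5) = (7 - √29)*(-5) = -35 + 5*√29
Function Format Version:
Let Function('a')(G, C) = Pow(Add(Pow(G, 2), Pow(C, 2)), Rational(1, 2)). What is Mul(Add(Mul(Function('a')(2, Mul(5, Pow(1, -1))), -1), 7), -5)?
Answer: Add(-35, Mul(5, Pow(29, Rational(1, 2)))) ≈ -8.0742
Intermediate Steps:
Function('a')(G, C) = Pow(Add(Pow(C, 2), Pow(G, 2)), Rational(1, 2))
Mul(Add(Mul(Function('a')(2, Mul(5, Pow(1, -1))), -1), 7), -5) = Mul(Add(Mul(Pow(Add(Pow(Mul(5, Pow(1, -1)), 2), Pow(2, 2)), Rational(1, 2)), -1), 7), -5) = Mul(Add(Mul(Pow(Add(Pow(Mul(5, 1), 2), 4), Rational(1, 2)), -1), 7), -5) = Mul(Add(Mul(Pow(Add(Pow(5, 2), 4), Rational(1, 2)), -1), 7), -5) = Mul(Add(Mul(Pow(Add(25, 4), Rational(1, 2)), -1), 7), -5) = Mul(Add(Mul(Pow(29, Rational(1, 2)), -1), 7), -5) = Mul(Add(Mul(-1, Pow(29, Rational(1, 2))), 7), -5) = Mul(Add(7, Mul(-1, Pow(29, Rational(1, 2)))), -5) = Add(-35, Mul(5, Pow(29, Rational(1, 2))))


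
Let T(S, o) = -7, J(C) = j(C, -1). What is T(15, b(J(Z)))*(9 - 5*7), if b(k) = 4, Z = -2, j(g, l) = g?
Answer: 182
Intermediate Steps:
J(C) = C
T(15, b(J(Z)))*(9 - 5*7) = -7*(9 - 5*7) = -7*(9 - 35) = -7*(-26) = 182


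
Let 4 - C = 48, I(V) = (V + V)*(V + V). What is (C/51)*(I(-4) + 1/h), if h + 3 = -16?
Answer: -17820/323 ≈ -55.170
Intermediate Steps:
h = -19 (h = -3 - 16 = -19)
I(V) = 4*V**2 (I(V) = (2*V)*(2*V) = 4*V**2)
C = -44 (C = 4 - 1*48 = 4 - 48 = -44)
(C/51)*(I(-4) + 1/h) = (-44/51)*(4*(-4)**2 + 1/(-19)) = (-44*1/51)*(4*16 - 1/19) = -44*(64 - 1/19)/51 = -44/51*1215/19 = -17820/323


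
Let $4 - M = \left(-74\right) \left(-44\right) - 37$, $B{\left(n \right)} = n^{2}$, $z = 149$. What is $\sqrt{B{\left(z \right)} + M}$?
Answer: $\sqrt{18986} \approx 137.79$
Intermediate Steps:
$M = -3215$ ($M = 4 - \left(\left(-74\right) \left(-44\right) - 37\right) = 4 - \left(3256 - 37\right) = 4 - 3219 = -3215$)
$\sqrt{B{\left(z \right)} + M} = \sqrt{149^{2} - 3215} = \sqrt{22201 - 3215} = \sqrt{18986}$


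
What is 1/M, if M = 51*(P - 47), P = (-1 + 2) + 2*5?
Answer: -1/1836 ≈ -0.00054466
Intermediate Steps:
P = 11 (P = 1 + 10 = 11)
M = -1836 (M = 51*(11 - 47) = 51*(-36) = -1836)
1/M = 1/(-1836) = -1/1836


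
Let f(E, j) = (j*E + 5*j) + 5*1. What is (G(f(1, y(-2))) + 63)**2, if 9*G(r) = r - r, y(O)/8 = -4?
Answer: 3969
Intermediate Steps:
y(O) = -32 (y(O) = 8*(-4) = -32)
f(E, j) = 5 + 5*j + E*j (f(E, j) = (E*j + 5*j) + 5 = (5*j + E*j) + 5 = 5 + 5*j + E*j)
G(r) = 0 (G(r) = (r - r)/9 = (1/9)*0 = 0)
(G(f(1, y(-2))) + 63)**2 = (0 + 63)**2 = 63**2 = 3969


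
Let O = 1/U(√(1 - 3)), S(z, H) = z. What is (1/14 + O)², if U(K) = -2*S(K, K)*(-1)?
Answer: (2 - 7*I*√2)²/784 ≈ -0.1199 - 0.050508*I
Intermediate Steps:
U(K) = 2*K (U(K) = -2*K*(-1) = 2*K)
O = -I*√2/4 (O = 1/(2*√(1 - 3)) = 1/(2*√(-2)) = 1/(2*(I*√2)) = 1/(2*I*√2) = -I*√2/4 ≈ -0.35355*I)
(1/14 + O)² = (1/14 - I*√2/4)²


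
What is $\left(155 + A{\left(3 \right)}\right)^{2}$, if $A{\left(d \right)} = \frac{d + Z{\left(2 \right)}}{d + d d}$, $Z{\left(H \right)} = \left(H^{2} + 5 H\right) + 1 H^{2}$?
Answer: $\frac{393129}{16} \approx 24571.0$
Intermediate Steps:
$Z{\left(H \right)} = 2 H^{2} + 5 H$ ($Z{\left(H \right)} = \left(H^{2} + 5 H\right) + H^{2} = 2 H^{2} + 5 H$)
$A{\left(d \right)} = \frac{18 + d}{d + d^{2}}$ ($A{\left(d \right)} = \frac{d + 2 \left(5 + 2 \cdot 2\right)}{d + d d} = \frac{d + 2 \left(5 + 4\right)}{d + d^{2}} = \frac{d + 2 \cdot 9}{d + d^{2}} = \frac{d + 18}{d + d^{2}} = \frac{18 + d}{d + d^{2}}$)
$\left(155 + A{\left(3 \right)}\right)^{2} = \left(155 + \frac{18 + 3}{3 \left(1 + 3\right)}\right)^{2} = \left(155 + \frac{1}{3} \cdot \frac{1}{4} \cdot 21\right)^{2} = \left(155 + \frac{7}{4}\right)^{2} = \left(\frac{627}{4}\right)^{2} = \frac{393129}{16}$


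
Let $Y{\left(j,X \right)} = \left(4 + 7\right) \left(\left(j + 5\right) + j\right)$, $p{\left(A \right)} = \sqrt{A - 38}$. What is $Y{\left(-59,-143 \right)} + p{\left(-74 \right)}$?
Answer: $-1243 + 4 i \sqrt{7} \approx -1243.0 + 10.583 i$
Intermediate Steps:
$p{\left(A \right)} = \sqrt{-38 + A}$
$Y{\left(j,X \right)} = 55 + 22 j$ ($Y{\left(j,X \right)} = 11 \left(\left(5 + j\right) + j\right) = 11 \left(5 + 2 j\right) = 55 + 22 j$)
$Y{\left(-59,-143 \right)} + p{\left(-74 \right)} = \left(55 + 22 \left(-59\right)\right) + \sqrt{-38 - 74} = \left(55 - 1298\right) + \sqrt{-112} = -1243 + 4 i \sqrt{7}$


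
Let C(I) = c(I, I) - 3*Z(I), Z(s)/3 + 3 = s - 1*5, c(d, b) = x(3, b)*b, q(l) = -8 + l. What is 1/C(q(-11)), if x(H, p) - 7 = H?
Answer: 1/53 ≈ 0.018868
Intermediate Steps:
x(H, p) = 7 + H
c(d, b) = 10*b (c(d, b) = (7 + 3)*b = 10*b)
Z(s) = -24 + 3*s (Z(s) = -9 + 3*(s - 1*5) = -9 + 3*(s - 5) = -9 + 3*(-5 + s) = -9 + (-15 + 3*s) = -24 + 3*s)
C(I) = 72 + I (C(I) = 10*I - 3*(-24 + 3*I) = 10*I + (72 - 9*I) = 72 + I)
1/C(q(-11)) = 1/(72 + (-8 - 11)) = 1/(72 - 19) = 1/53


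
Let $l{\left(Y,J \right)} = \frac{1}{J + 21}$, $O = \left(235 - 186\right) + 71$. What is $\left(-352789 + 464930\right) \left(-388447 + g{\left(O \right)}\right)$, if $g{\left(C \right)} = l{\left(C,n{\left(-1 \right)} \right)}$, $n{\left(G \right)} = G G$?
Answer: $- \frac{958338258453}{22} \approx -4.3561 \cdot 10^{10}$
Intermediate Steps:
$n{\left(G \right)} = G^{2}$
$O = 120$ ($O = 49 + 71 = 120$)
$l{\left(Y,J \right)} = \frac{1}{21 + J}$
$g{\left(C \right)} = \frac{1}{22}$ ($g{\left(C \right)} = \frac{1}{21 + \left(-1\right)^{2}} = \frac{1}{21 + 1} = \frac{1}{22}$)
$\left(-352789 + 464930\right) \left(-388447 + g{\left(O \right)}\right) = \left(-352789 + 464930\right) \left(-388447 + \frac{1}{22}\right) = 112141 \left(- \frac{8545833}{22}\right) = - \frac{958338258453}{22}$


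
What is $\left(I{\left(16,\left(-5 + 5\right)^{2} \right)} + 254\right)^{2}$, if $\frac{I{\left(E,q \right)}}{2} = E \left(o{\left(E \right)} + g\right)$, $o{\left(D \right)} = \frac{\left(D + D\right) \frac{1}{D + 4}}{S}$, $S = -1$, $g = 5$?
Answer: $\frac{3290596}{25} \approx 1.3162 \cdot 10^{5}$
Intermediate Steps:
$o{\left(D \right)} = - \frac{2 D}{4 + D}$ ($o{\left(D \right)} = \frac{\left(D + D\right) \frac{1}{D + 4}}{-1} = \frac{2 D}{4 + D} \left(-1\right) = - \frac{2 D}{4 + D}$)
$I{\left(E,q \right)} = 2 E \left(5 - \frac{2 E}{4 + E}\right)$ ($I{\left(E,q \right)} = 2 E \left(- \frac{2 E}{4 + E} + 5\right) = 2 E \left(5 - \frac{2 E}{4 + E}\right)$)
$\left(I{\left(16,\left(-5 + 5\right)^{2} \right)} + 254\right)^{2} = \left(2 \cdot 16 \frac{1}{4 + 16} \left(20 + 3 \cdot 16\right) + 254\right)^{2} = \left(2 \cdot 16 \cdot \frac{1}{20} \left(20 + 48\right) + 254\right)^{2} = \left(2 \cdot 16 \cdot \frac{1}{20} \cdot 68 + 254\right)^{2} = \left(\frac{544}{5} + 254\right)^{2} = \left(\frac{1814}{5}\right)^{2} = \frac{3290596}{25}$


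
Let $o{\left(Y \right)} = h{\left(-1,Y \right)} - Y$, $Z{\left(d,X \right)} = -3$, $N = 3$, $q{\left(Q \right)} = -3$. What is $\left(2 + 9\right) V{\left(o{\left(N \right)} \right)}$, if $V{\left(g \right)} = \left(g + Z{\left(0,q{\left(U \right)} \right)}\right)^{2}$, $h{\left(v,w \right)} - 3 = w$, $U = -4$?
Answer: $0$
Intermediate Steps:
$h{\left(v,w \right)} = 3 + w$
$o{\left(Y \right)} = 3$ ($o{\left(Y \right)} = \left(3 + Y\right) - Y = 3$)
$V{\left(g \right)} = \left(-3 + g\right)^{2}$ ($V{\left(g \right)} = \left(g - 3\right)^{2} = \left(-3 + g\right)^{2}$)
$\left(2 + 9\right) V{\left(o{\left(N \right)} \right)} = \left(2 + 9\right) \left(-3 + 3\right)^{2} = 11 \cdot 0^{2} = 11 \cdot 0 = 0$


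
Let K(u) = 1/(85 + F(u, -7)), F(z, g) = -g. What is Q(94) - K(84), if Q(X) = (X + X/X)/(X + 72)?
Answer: 4287/7636 ≈ 0.56142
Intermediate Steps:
K(u) = 1/92 (K(u) = 1/(85 - 1*(-7)) = 1/(85 + 7) = 1/92)
Q(X) = (1 + X)/(72 + X) (Q(X) = (X + 1)/(72 + X) = (1 + X)/(72 + X))
Q(94) - K(84) = (1 + 94)/(72 + 94) - 1*1/92 = 95/166 - 1/92 = 4287/7636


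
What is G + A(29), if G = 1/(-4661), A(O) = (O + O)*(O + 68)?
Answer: 26222785/4661 ≈ 5626.0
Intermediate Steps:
A(O) = 2*O*(68 + O) (A(O) = (2*O)*(68 + O) = 2*O*(68 + O))
G = -1/4661 ≈ -0.00021455
G + A(29) = -1/4661 + 2*29*(68 + 29) = -1/4661 + 2*29*97 = -1/4661 + 5626 = 26222785/4661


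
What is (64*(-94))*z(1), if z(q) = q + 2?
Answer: -18048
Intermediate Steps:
z(q) = 2 + q
(64*(-94))*z(1) = (64*(-94))*(2 + 1) = -6016*3 = -18048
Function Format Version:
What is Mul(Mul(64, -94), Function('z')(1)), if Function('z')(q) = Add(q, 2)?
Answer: -18048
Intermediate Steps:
Function('z')(q) = Add(2, q)
Mul(Mul(64, -94), Function('z')(1)) = Mul(Mul(64, -94), Add(2, 1)) = Mul(-6016, 3) = -18048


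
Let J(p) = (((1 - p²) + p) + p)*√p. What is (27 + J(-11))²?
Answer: (27 - 142*I*√11)² ≈ -2.2108e+5 - 25432.0*I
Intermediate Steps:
J(p) = √p*(1 - p² + 2*p) (J(p) = ((1 + p - p²) + p)*√p = (1 - p² + 2*p)*√p = √p*(1 - p² + 2*p))
(27 + J(-11))² = (27 + √(-11)*(1 - 1*(-11)² + 2*(-11)))² = (27 + (I*√11)*(1 - 1*121 - 22))² = (27 + (I*√11)*(1 - 121 - 22))² = (27 + (I*√11)*(-142))² = (27 - 142*I*√11)²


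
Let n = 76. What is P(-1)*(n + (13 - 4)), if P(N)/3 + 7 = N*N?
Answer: -1530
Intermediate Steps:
P(N) = -21 + 3*N² (P(N) = -21 + 3*(N*N) = -21 + 3*N²)
P(-1)*(n + (13 - 4)) = (-21 + 3*(-1)²)*(76 + (13 - 4)) = (-21 + 3*1)*(76 + 9) = (-21 + 3)*85 = -18*85 = -1530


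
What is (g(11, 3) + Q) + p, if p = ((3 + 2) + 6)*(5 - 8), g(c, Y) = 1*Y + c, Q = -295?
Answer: -314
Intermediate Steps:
g(c, Y) = Y + c
p = -33 (p = (5 + 6)*(-3) = 11*(-3) = -33)
(g(11, 3) + Q) + p = ((3 + 11) - 295) - 33 = (14 - 295) - 33 = -281 - 33 = -314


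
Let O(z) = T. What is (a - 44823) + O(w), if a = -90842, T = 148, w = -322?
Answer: -135517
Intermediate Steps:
O(z) = 148
(a - 44823) + O(w) = (-90842 - 44823) + 148 = -135665 + 148 = -135517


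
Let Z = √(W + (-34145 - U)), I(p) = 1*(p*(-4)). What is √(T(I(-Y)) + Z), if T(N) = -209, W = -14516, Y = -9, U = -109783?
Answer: √(-209 + √61122) ≈ 6.1829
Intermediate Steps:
I(p) = -4*p (I(p) = 1*(-4*p) = -4*p)
Z = √61122 (Z = √(-14516 + (-34145 - 1*(-109783))) = √(-14516 + (-34145 + 109783)) = √(-14516 + 75638) = √61122 ≈ 247.23)
√(T(I(-Y)) + Z) = √(-209 + √61122)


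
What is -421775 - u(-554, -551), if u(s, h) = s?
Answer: -421221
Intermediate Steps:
-421775 - u(-554, -551) = -421775 - 1*(-554) = -421775 + 554 = -421221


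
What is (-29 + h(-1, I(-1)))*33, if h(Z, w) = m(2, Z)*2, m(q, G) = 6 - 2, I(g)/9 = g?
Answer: -693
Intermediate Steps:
I(g) = 9*g
m(q, G) = 4
h(Z, w) = 8 (h(Z, w) = 4*2 = 8)
(-29 + h(-1, I(-1)))*33 = (-29 + 8)*33 = -21*33 = -693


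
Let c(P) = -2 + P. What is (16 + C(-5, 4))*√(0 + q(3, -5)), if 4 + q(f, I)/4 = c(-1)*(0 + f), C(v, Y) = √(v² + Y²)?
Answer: 2*I*√13*(16 + √41) ≈ 161.55*I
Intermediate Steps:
C(v, Y) = √(Y² + v²)
q(f, I) = -16 - 12*f (q(f, I) = -16 + 4*((-2 - 1)*(0 + f)) = -16 + 4*(-3*f) = -16 - 12*f)
(16 + C(-5, 4))*√(0 + q(3, -5)) = (16 + √(4² + (-5)²))*√(0 + (-16 - 12*3)) = (16 + √(16 + 25))*√(0 + (-16 - 36)) = (16 + √41)*√(0 - 52) = (16 + √41)*√(-52) = (16 + √41)*(2*I*√13) = 2*I*√13*(16 + √41)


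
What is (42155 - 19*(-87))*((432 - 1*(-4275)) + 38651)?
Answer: 1899427264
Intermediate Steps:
(42155 - 19*(-87))*((432 - 1*(-4275)) + 38651) = (42155 + 1653)*((432 + 4275) + 38651) = 43808*(4707 + 38651) = 43808*43358 = 1899427264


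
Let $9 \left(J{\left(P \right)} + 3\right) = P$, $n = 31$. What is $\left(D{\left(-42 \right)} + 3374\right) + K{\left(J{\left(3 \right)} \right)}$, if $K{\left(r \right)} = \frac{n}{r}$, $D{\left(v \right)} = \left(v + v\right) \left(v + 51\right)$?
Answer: $\frac{20851}{8} \approx 2606.4$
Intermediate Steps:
$J{\left(P \right)} = -3 + \frac{P}{9}$
$D{\left(v \right)} = 2 v \left(51 + v\right)$
$K{\left(r \right)} = \frac{31}{r}$
$\left(D{\left(-42 \right)} + 3374\right) + K{\left(J{\left(3 \right)} \right)} = \left(2 \left(-42\right) \left(51 - 42\right) + 3374\right) + \frac{31}{-3 + \frac{1}{9} \cdot 3} = \left(2 \left(-42\right) 9 + 3374\right) + \frac{31}{-3 + \frac{1}{3}} = \left(-756 + 3374\right) + \frac{31}{- \frac{8}{3}} = 2618 + 31 \left(- \frac{3}{8}\right) = 2618 - \frac{93}{8} = \frac{20851}{8}$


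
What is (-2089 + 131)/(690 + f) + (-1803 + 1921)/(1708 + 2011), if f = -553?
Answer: -7265636/509503 ≈ -14.260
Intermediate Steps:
(-2089 + 131)/(690 + f) + (-1803 + 1921)/(1708 + 2011) = (-2089 + 131)/(690 - 553) + (-1803 + 1921)/(1708 + 2011) = -1958/137 + 118/3719 = -7265636/509503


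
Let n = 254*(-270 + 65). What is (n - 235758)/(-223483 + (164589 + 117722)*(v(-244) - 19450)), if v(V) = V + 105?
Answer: 143914/2765206831 ≈ 5.2045e-5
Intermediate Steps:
v(V) = 105 + V
n = -52070 (n = 254*(-205) = -52070)
(n - 235758)/(-223483 + (164589 + 117722)*(v(-244) - 19450)) = (-52070 - 235758)/(-223483 + (164589 + 117722)*((105 - 244) - 19450)) = -287828/(-223483 + 282311*(-139 - 19450)) = -287828/(-223483 + 282311*(-19589)) = -287828/(-223483 - 5530190179) = -287828/(-5530413662) = -287828*(-1/5530413662) = 143914/2765206831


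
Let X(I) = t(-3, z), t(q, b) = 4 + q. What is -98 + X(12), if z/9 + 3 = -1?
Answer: -97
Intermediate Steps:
z = -36 (z = -27 + 9*(-1) = -27 - 9 = -36)
X(I) = 1 (X(I) = 4 - 3 = 1)
-98 + X(12) = -98 + 1 = -97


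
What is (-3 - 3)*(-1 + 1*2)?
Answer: -6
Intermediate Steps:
(-3 - 3)*(-1 + 1*2) = -6*(-1 + 2) = -6*1 = -6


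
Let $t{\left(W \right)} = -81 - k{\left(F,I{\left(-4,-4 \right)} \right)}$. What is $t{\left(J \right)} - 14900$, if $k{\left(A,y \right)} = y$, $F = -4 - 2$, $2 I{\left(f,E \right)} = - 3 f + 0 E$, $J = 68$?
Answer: $-14987$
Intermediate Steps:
$I{\left(f,E \right)} = - \frac{3 f}{2}$ ($I{\left(f,E \right)} = \frac{- 3 f + 0 E}{2} = \frac{- 3 f + 0}{2} = \frac{\left(-3\right) f}{2} = - \frac{3 f}{2}$)
$F = -6$ ($F = -4 - 2 = -6$)
$t{\left(W \right)} = -87$ ($t{\left(W \right)} = -81 - \left(- \frac{3}{2}\right) \left(-4\right) = -81 - 6 = -87$)
$t{\left(J \right)} - 14900 = -87 - 14900 = -14987$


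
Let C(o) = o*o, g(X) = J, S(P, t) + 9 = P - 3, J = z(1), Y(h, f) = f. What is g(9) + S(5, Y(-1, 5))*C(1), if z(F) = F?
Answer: -6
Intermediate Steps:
J = 1
S(P, t) = -12 + P (S(P, t) = -9 + (P - 3) = -9 + (-3 + P) = -12 + P)
g(X) = 1
C(o) = o²
g(9) + S(5, Y(-1, 5))*C(1) = 1 + (-12 + 5)*1² = 1 - 7*1 = 1 - 7 = -6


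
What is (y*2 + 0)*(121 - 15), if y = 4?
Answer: 848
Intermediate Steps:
(y*2 + 0)*(121 - 15) = (4*2 + 0)*(121 - 15) = (8 + 0)*106 = 8*106 = 848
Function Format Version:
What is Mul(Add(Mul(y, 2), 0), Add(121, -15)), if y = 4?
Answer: 848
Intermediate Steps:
Mul(Add(Mul(y, 2), 0), Add(121, -15)) = Mul(Add(Mul(4, 2), 0), Add(121, -15)) = Mul(Add(8, 0), 106) = Mul(8, 106) = 848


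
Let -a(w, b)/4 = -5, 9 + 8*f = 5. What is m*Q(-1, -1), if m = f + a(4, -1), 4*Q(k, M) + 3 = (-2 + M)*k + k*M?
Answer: 39/8 ≈ 4.8750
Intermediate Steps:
f = -½ (f = -9/8 + (⅛)*5 = -9/8 + 5/8 = -½ ≈ -0.50000)
a(w, b) = 20 (a(w, b) = -4*(-5) = 20)
Q(k, M) = -¾ + M*k/4 + k*(-2 + M)/4 (Q(k, M) = -¾ + ((-2 + M)*k + k*M)/4 = -¾ + (k*(-2 + M) + M*k)/4 = -¾ + (M*k + k*(-2 + M))/4 = -¾ + (M*k/4 + k*(-2 + M)/4) = -¾ + M*k/4 + k*(-2 + M)/4)
m = 39/2 (m = -½ + 20 = 39/2 ≈ 19.500)
m*Q(-1, -1) = 39*(-¾ - ½*(-1) + (½)*(-1)*(-1))/2 = 39*(-¾ + ½ + ½)/2 = (39/2)*(¼) = 39/8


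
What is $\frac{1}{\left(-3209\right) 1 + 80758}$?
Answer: $\frac{1}{77549} \approx 1.2895 \cdot 10^{-5}$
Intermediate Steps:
$\frac{1}{\left(-3209\right) 1 + 80758} = \frac{1}{-3209 + 80758} = \frac{1}{77549}$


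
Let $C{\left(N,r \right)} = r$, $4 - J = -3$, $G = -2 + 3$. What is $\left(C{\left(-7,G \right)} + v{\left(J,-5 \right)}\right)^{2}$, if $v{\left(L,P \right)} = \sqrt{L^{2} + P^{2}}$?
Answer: $\left(1 + \sqrt{74}\right)^{2} \approx 92.205$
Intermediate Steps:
$G = 1$
$J = 7$ ($J = 4 - -3 = 4 + 3 = 7$)
$\left(C{\left(-7,G \right)} + v{\left(J,-5 \right)}\right)^{2} = \left(1 + \sqrt{7^{2} + \left(-5\right)^{2}}\right)^{2} = \left(1 + \sqrt{49 + 25}\right)^{2} = \left(1 + \sqrt{74}\right)^{2}$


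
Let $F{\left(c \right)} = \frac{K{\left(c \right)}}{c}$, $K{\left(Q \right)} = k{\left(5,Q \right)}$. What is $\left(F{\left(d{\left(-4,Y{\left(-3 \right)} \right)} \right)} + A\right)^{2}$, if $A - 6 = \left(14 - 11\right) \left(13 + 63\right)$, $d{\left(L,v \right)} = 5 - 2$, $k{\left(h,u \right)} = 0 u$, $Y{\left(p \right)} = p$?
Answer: $54756$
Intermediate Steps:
$k{\left(h,u \right)} = 0$
$d{\left(L,v \right)} = 3$ ($d{\left(L,v \right)} = 5 - 2 = 3$)
$K{\left(Q \right)} = 0$
$A = 234$ ($A = 6 + \left(14 - 11\right) \left(13 + 63\right) = 6 + 3 \cdot 76 = 6 + 228 = 234$)
$F{\left(c \right)} = 0$ ($F{\left(c \right)} = \frac{0}{c} = 0$)
$\left(F{\left(d{\left(-4,Y{\left(-3 \right)} \right)} \right)} + A\right)^{2} = \left(0 + 234\right)^{2} = 234^{2} = 54756$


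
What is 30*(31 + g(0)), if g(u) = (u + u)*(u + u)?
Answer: 930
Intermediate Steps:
g(u) = 4*u**2 (g(u) = (2*u)*(2*u) = 4*u**2)
30*(31 + g(0)) = 30*(31 + 4*0**2) = 30*(31 + 4*0) = 30*(31 + 0) = 30*31 = 930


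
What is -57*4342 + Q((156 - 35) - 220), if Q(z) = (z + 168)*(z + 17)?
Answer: -253152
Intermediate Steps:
Q(z) = (17 + z)*(168 + z) (Q(z) = (168 + z)*(17 + z) = (17 + z)*(168 + z))
-57*4342 + Q((156 - 35) - 220) = -57*4342 + (2856 + ((156 - 35) - 220)**2 + 185*((156 - 35) - 220)) = -247494 + (2856 + (121 - 220)**2 + 185*(121 - 220)) = -247494 + (2856 + (-99)**2 + 185*(-99)) = -247494 + (2856 + 9801 - 18315) = -247494 - 5658 = -253152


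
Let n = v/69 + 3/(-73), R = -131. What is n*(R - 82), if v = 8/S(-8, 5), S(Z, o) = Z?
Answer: 19880/1679 ≈ 11.840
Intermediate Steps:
v = -1 (v = 8/(-8) = 8*(-1/8) = -1)
n = -280/5037 (n = -1/69 + 3/(-73) = -1*1/69 + 3*(-1/73) = -1/69 - 3/73 = -280/5037 ≈ -0.055589)
n*(R - 82) = -280*(-131 - 82)/5037 = -280/5037*(-213) = 19880/1679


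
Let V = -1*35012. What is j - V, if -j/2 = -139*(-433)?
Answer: -85362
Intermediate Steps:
j = -120374 (j = -(-278)*(-433) = -2*60187 = -120374)
V = -35012
j - V = -120374 - 1*(-35012) = -120374 + 35012 = -85362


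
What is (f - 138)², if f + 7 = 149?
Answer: 16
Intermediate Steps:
f = 142 (f = -7 + 149 = 142)
(f - 138)² = (142 - 138)² = 4² = 16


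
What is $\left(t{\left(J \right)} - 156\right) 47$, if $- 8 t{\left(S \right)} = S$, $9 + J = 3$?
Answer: $- \frac{29187}{4} \approx -7296.8$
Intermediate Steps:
$J = -6$ ($J = -9 + 3 = -6$)
$t{\left(S \right)} = - \frac{S}{8}$
$\left(t{\left(J \right)} - 156\right) 47 = \left(\left(- \frac{1}{8}\right) \left(-6\right) - 156\right) 47 = \left(\frac{3}{4} - 156\right) 47 = \left(- \frac{621}{4}\right) 47 = - \frac{29187}{4}$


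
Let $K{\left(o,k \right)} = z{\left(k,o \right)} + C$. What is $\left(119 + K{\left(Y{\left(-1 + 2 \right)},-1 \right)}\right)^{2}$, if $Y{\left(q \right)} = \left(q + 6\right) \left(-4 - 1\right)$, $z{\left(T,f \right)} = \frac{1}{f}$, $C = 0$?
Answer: $\frac{17338896}{1225} \approx 14154.0$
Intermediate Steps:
$Y{\left(q \right)} = -30 - 5 q$ ($Y{\left(q \right)} = \left(6 + q\right) \left(-5\right) = -30 - 5 q$)
$K{\left(o,k \right)} = \frac{1}{o}$ ($K{\left(o,k \right)} = \frac{1}{o} + 0 = \frac{1}{o}$)
$\left(119 + K{\left(Y{\left(-1 + 2 \right)},-1 \right)}\right)^{2} = \left(119 + \frac{1}{-30 - 5 \left(-1 + 2\right)}\right)^{2} = \left(119 + \frac{1}{-30 - 5}\right)^{2} = \left(119 + \frac{1}{-35}\right)^{2} = \left(119 - \frac{1}{35}\right)^{2} = \left(\frac{4164}{35}\right)^{2} = \frac{17338896}{1225}$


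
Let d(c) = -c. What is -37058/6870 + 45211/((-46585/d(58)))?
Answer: 1628842813/32003895 ≈ 50.895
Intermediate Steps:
-37058/6870 + 45211/((-46585/d(58))) = -37058/6870 + 45211/((-46585/((-1*58)))) = -37058*1/6870 + 45211/((-46585/(-58))) = -18529/3435 + 45211/((-46585*(-1/58))) = -18529/3435 + 45211/(46585/58) = -18529/3435 + 45211*(58/46585) = -18529/3435 + 2622238/46585 = 1628842813/32003895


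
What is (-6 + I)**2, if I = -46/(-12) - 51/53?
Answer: 990025/101124 ≈ 9.7902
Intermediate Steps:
I = 913/318 (I = -46*(-1/12) - 51*1/53 = 23/6 - 51/53 = 913/318 ≈ 2.8711)
(-6 + I)**2 = (-6 + 913/318)**2 = (-995/318)**2 = 990025/101124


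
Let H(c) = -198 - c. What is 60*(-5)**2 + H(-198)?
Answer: 1500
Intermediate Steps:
60*(-5)**2 + H(-198) = 60*(-5)**2 + (-198 - 1*(-198)) = 60*25 + (-198 + 198) = 1500 + 0 = 1500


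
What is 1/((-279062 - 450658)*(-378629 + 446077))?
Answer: -1/49218154560 ≈ -2.0318e-11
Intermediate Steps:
1/((-279062 - 450658)*(-378629 + 446077)) = 1/(-729720*67448) = 1/(-49218154560) = -1/49218154560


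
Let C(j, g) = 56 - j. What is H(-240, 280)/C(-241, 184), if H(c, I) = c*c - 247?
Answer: 57353/297 ≈ 193.11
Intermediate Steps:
H(c, I) = -247 + c² (H(c, I) = c² - 247 = -247 + c²)
H(-240, 280)/C(-241, 184) = (-247 + (-240)²)/(56 - 1*(-241)) = (-247 + 57600)/(56 + 241) = 57353/297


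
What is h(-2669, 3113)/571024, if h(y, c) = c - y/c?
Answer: 4846719/888798856 ≈ 0.0054531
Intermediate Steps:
h(y, c) = c - y/c
h(-2669, 3113)/571024 = (3113 - 1*(-2669)/3113)/571024 = (3113 - 1*(-2669)*1/3113)*(1/571024) = (3113 + 2669/3113)*(1/571024) = (9693438/3113)*(1/571024) = 4846719/888798856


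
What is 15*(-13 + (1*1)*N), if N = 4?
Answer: -135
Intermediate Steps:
15*(-13 + (1*1)*N) = 15*(-13 + (1*1)*4) = 15*(-13 + 1*4) = 15*(-13 + 4) = 15*(-9) = -135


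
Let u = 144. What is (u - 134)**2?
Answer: 100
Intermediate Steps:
(u - 134)**2 = (144 - 134)**2 = 10**2 = 100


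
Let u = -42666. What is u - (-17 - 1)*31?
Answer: -42108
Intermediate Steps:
u - (-17 - 1)*31 = -42666 - (-17 - 1)*31 = -42666 - (-18)*31 = -42666 - 1*(-558) = -42666 + 558 = -42108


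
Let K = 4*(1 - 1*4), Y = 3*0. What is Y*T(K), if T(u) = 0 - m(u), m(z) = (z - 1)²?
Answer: 0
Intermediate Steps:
Y = 0
m(z) = (-1 + z)²
K = -12 (K = 4*(1 - 4) = 4*(-3) = -12)
T(u) = -(-1 + u)² (T(u) = 0 - (-1 + u)² = -(-1 + u)²)
Y*T(K) = 0*(-(-1 - 12)²) = 0*(-1*(-13)²) = 0*(-1*169) = 0*(-169) = 0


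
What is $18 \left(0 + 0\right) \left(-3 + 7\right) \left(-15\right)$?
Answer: $0$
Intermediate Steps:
$18 \left(0 + 0\right) \left(-3 + 7\right) \left(-15\right) = 18 \cdot 0 \cdot 4 \left(-15\right) = 18 \cdot 0 \left(-15\right) = 0 \left(-15\right) = 0$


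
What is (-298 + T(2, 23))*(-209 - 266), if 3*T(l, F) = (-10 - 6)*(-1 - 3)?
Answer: 394250/3 ≈ 1.3142e+5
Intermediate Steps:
T(l, F) = 64/3 (T(l, F) = ((-10 - 6)*(-1 - 3))/3 = (-16*(-4))/3 = (⅓)*64 = 64/3)
(-298 + T(2, 23))*(-209 - 266) = (-298 + 64/3)*(-209 - 266) = -830/3*(-475) = 394250/3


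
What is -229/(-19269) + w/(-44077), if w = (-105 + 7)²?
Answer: -174965843/849319713 ≈ -0.20601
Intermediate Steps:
w = 9604 (w = (-98)² = 9604)
-229/(-19269) + w/(-44077) = -229/(-19269) + 9604/(-44077) = -229*(-1/19269) + 9604*(-1/44077) = 229/19269 - 9604/44077 = -174965843/849319713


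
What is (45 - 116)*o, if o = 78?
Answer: -5538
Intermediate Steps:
(45 - 116)*o = (45 - 116)*78 = -71*78 = -5538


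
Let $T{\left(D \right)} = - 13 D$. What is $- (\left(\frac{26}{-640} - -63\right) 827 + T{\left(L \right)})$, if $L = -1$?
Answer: $- \frac{16665729}{320} \approx -52080.0$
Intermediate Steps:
$- (\left(\frac{26}{-640} - -63\right) 827 + T{\left(L \right)}) = - (\left(\frac{26}{-640} - -63\right) 827 - -13) = - (\left(26 \left(- \frac{1}{640}\right) + 63\right) 827 + 13) = - (\left(- \frac{13}{320} + 63\right) 827 + 13) = - (\frac{20147}{320} \cdot 827 + 13) = - (\frac{16661569}{320} + 13) = \left(-1\right) \frac{16665729}{320} = - \frac{16665729}{320}$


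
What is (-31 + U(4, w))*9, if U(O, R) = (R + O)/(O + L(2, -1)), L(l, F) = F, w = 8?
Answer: -243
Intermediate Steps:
U(O, R) = (O + R)/(-1 + O) (U(O, R) = (R + O)/(O - 1) = (O + R)/(-1 + O))
(-31 + U(4, w))*9 = (-31 + (4 + 8)/(-1 + 4))*9 = (-31 + 12/3)*9 = (-31 + (1/3)*12)*9 = (-31 + 4)*9 = -27*9 = -243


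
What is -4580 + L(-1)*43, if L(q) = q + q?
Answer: -4666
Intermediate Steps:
L(q) = 2*q
-4580 + L(-1)*43 = -4580 + (2*(-1))*43 = -4580 - 2*43 = -4580 - 86 = -4666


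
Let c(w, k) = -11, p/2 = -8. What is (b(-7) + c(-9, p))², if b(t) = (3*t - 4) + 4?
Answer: 1024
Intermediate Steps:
p = -16 (p = 2*(-8) = -16)
b(t) = 3*t (b(t) = (-4 + 3*t) + 4 = 3*t)
(b(-7) + c(-9, p))² = (3*(-7) - 11)² = (-21 - 11)² = (-32)² = 1024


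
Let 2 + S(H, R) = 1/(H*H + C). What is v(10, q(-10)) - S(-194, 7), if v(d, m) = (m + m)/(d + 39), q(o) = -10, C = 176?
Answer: 2949287/1852788 ≈ 1.5918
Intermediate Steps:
S(H, R) = -2 + 1/(176 + H**2) (S(H, R) = -2 + 1/(H*H + 176) = -2 + 1/(H**2 + 176) = -2 + 1/(176 + H**2))
v(d, m) = 2*m/(39 + d) (v(d, m) = (2*m)/(39 + d) = 2*m/(39 + d))
v(10, q(-10)) - S(-194, 7) = 2*(-10)/(39 + 10) - (-351 - 2*(-194)**2)/(176 + (-194)**2) = 2*(-10)/49 - (-351 - 2*37636)/(176 + 37636) = 2*(-10)*(1/49) - (-351 - 75272)/37812 = -20/49 - (-75623)/37812 = -20/49 - 1*(-75623/37812) = -20/49 + 75623/37812 = 2949287/1852788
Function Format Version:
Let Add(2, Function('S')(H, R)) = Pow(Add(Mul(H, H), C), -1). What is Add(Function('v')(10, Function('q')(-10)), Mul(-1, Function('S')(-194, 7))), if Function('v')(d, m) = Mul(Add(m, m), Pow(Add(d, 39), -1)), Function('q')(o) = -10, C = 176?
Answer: Rational(2949287, 1852788) ≈ 1.5918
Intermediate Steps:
Function('S')(H, R) = Add(-2, Pow(Add(176, Pow(H, 2)), -1)) (Function('S')(H, R) = Add(-2, Pow(Add(Mul(H, H), 176), -1)) = Add(-2, Pow(Add(Pow(H, 2), 176), -1)) = Add(-2, Pow(Add(176, Pow(H, 2)), -1)))
Function('v')(d, m) = Mul(2, m, Pow(Add(39, d), -1)) (Function('v')(d, m) = Mul(Mul(2, m), Pow(Add(39, d), -1)) = Mul(2, m, Pow(Add(39, d), -1)))
Add(Function('v')(10, Function('q')(-10)), Mul(-1, Function('S')(-194, 7))) = Add(Mul(2, -10, Pow(Add(39, 10), -1)), Mul(-1, Mul(Pow(Add(176, Pow(-194, 2)), -1), Add(-351, Mul(-2, Pow(-194, 2)))))) = Add(Mul(2, -10, Pow(49, -1)), Mul(-1, Mul(Pow(Add(176, 37636), -1), Add(-351, Mul(-2, 37636))))) = Add(Mul(2, -10, Rational(1, 49)), Mul(-1, Mul(Pow(37812, -1), Add(-351, -75272)))) = Add(Rational(-20, 49), Mul(-1, Mul(Rational(1, 37812), -75623))) = Add(Rational(-20, 49), Mul(-1, Rational(-75623, 37812))) = Add(Rational(-20, 49), Rational(75623, 37812)) = Rational(2949287, 1852788)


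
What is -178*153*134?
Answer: -3649356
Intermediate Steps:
-178*153*134 = -27234*134 = -3649356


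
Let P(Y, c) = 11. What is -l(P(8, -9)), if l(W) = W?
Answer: -11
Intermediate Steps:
-l(P(8, -9)) = -1*11 = -11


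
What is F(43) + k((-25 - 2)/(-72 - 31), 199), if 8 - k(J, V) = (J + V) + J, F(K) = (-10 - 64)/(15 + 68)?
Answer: -1644963/8549 ≈ -192.42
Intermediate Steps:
F(K) = -74/83
k(J, V) = 8 - V - 2*J (k(J, V) = 8 - ((J + V) + J) = 8 - (V + 2*J) = 8 + (-V - 2*J) = 8 - V - 2*J)
F(43) + k((-25 - 2)/(-72 - 31), 199) = -74/83 + (8 - 1*199 - 2*(-25 - 2)/(-72 - 31)) = -74/83 + (8 - 199 - (-54)/(-103)) = -74/83 + (8 - 199 - (-54)*(-1)/103) = -74/83 + (8 - 199 - 2*27/103) = -74/83 + (8 - 199 - 54/103) = -74/83 - 19727/103 = -1644963/8549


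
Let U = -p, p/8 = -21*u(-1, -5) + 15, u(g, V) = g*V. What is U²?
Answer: 518400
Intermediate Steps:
u(g, V) = V*g
p = -720 (p = 8*(-(-105)*(-1) + 15) = 8*(-21*5 + 15) = 8*(-105 + 15) = 8*(-90) = -720)
U = 720 (U = -1*(-720) = 720)
U² = 720² = 518400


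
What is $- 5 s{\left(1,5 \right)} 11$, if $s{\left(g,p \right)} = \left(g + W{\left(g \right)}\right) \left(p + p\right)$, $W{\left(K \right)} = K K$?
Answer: $-1100$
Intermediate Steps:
$W{\left(K \right)} = K^{2}$
$s{\left(g,p \right)} = 2 p \left(g + g^{2}\right)$ ($s{\left(g,p \right)} = \left(g + g^{2}\right) \left(p + p\right) = \left(g + g^{2}\right) 2 p = 2 p \left(g + g^{2}\right)$)
$- 5 s{\left(1,5 \right)} 11 = - 5 \cdot 2 \cdot 1 \cdot 5 \left(1 + 1\right) 11 = - 5 \cdot 2 \cdot 1 \cdot 5 \cdot 2 \cdot 11 = \left(-5\right) 20 \cdot 11 = \left(-100\right) 11 = -1100$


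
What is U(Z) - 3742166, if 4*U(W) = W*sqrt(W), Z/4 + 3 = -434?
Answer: -3742166 - 874*I*sqrt(437) ≈ -3.7422e+6 - 18271.0*I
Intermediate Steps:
Z = -1748 (Z = -12 + 4*(-434) = -12 - 1736 = -1748)
U(W) = W**(3/2)/4 (U(W) = (W*sqrt(W))/4 = W**(3/2)/4)
U(Z) - 3742166 = (-1748)**(3/2)/4 - 3742166 = (-3496*I*sqrt(437))/4 - 3742166 = -874*I*sqrt(437) - 3742166 = -3742166 - 874*I*sqrt(437)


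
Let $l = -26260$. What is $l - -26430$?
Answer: $170$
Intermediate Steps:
$l - -26430 = -26260 - -26430 = -26260 + 26430 = 170$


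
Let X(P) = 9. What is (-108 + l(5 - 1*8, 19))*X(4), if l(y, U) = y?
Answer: -999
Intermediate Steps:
(-108 + l(5 - 1*8, 19))*X(4) = (-108 + (5 - 1*8))*9 = (-108 + (5 - 8))*9 = (-108 - 3)*9 = -111*9 = -999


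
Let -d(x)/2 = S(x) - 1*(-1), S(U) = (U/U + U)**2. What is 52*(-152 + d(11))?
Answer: -22984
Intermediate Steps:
S(U) = (1 + U)**2
d(x) = -2 - 2*(1 + x)**2 (d(x) = -2*((1 + x)**2 - 1*(-1)) = -2*((1 + x)**2 + 1) = -2*(1 + (1 + x)**2) = -2 - 2*(1 + x)**2)
52*(-152 + d(11)) = 52*(-152 + (-2 - 2*(1 + 11)**2)) = 52*(-152 + (-2 - 2*12**2)) = 52*(-152 + (-2 - 2*144)) = 52*(-152 + (-2 - 288)) = 52*(-152 - 290) = 52*(-442) = -22984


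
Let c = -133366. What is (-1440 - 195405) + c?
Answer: -330211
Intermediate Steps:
(-1440 - 195405) + c = (-1440 - 195405) - 133366 = -196845 - 133366 = -330211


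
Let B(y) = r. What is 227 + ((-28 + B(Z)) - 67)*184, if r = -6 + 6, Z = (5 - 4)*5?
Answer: -17253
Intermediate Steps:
Z = 5 (Z = 1*5 = 5)
r = 0
B(y) = 0
227 + ((-28 + B(Z)) - 67)*184 = 227 + ((-28 + 0) - 67)*184 = 227 + (-28 - 67)*184 = 227 - 95*184 = 227 - 17480 = -17253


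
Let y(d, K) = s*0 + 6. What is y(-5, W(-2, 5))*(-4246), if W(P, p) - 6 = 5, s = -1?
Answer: -25476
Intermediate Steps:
W(P, p) = 11 (W(P, p) = 6 + 5 = 11)
y(d, K) = 6 (y(d, K) = -1*0 + 6 = 0 + 6 = 6)
y(-5, W(-2, 5))*(-4246) = 6*(-4246) = -25476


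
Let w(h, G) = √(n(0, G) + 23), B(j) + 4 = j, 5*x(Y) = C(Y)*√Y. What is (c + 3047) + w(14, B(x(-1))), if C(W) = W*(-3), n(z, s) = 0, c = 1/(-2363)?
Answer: 7200060/2363 + √23 ≈ 3051.8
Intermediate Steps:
c = -1/2363 ≈ -0.00042319
C(W) = -3*W
x(Y) = -3*Y^(3/2)/5 (x(Y) = ((-3*Y)*√Y)/5 = (-3*Y^(3/2))/5 = -3*Y^(3/2)/5)
B(j) = -4 + j
w(h, G) = √23 (w(h, G) = √(0 + 23) = √23)
(c + 3047) + w(14, B(x(-1))) = (-1/2363 + 3047) + √23 = 7200060/2363 + √23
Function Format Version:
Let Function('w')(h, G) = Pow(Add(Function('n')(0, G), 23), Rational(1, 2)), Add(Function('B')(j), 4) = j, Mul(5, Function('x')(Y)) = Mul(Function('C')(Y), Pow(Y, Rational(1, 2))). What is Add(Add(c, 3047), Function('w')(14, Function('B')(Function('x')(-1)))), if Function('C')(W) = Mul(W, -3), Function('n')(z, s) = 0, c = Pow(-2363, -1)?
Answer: Add(Rational(7200060, 2363), Pow(23, Rational(1, 2))) ≈ 3051.8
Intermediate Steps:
c = Rational(-1, 2363) ≈ -0.00042319
Function('C')(W) = Mul(-3, W)
Function('x')(Y) = Mul(Rational(-3, 5), Pow(Y, Rational(3, 2))) (Function('x')(Y) = Mul(Rational(1, 5), Mul(Mul(-3, Y), Pow(Y, Rational(1, 2)))) = Mul(Rational(1, 5), Mul(-3, Pow(Y, Rational(3, 2)))) = Mul(Rational(-3, 5), Pow(Y, Rational(3, 2))))
Function('B')(j) = Add(-4, j)
Function('w')(h, G) = Pow(23, Rational(1, 2)) (Function('w')(h, G) = Pow(Add(0, 23), Rational(1, 2)) = Pow(23, Rational(1, 2)))
Add(Add(c, 3047), Function('w')(14, Function('B')(Function('x')(-1)))) = Add(Add(Rational(-1, 2363), 3047), Pow(23, Rational(1, 2))) = Add(Rational(7200060, 2363), Pow(23, Rational(1, 2)))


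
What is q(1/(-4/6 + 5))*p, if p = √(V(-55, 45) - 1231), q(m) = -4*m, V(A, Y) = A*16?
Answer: -12*I*√2111/13 ≈ -42.411*I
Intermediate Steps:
V(A, Y) = 16*A
p = I*√2111 (p = √(16*(-55) - 1231) = √(-880 - 1231) = √(-2111) = I*√2111 ≈ 45.946*I)
q(1/(-4/6 + 5))*p = (-4/(-4/6 + 5))*(I*√2111) = (-4/(-4*⅙ + 5))*(I*√2111) = (-4/(-⅔ + 5))*(I*√2111) = (-4/13/3)*(I*√2111) = (-4*3/13)*(I*√2111) = -12*I*√2111/13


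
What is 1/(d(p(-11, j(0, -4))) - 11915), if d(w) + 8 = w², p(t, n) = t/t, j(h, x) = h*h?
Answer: -1/11922 ≈ -8.3879e-5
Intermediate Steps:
j(h, x) = h²
p(t, n) = 1
d(w) = -8 + w²
1/(d(p(-11, j(0, -4))) - 11915) = 1/((-8 + 1²) - 11915) = 1/((-8 + 1) - 11915) = 1/(-7 - 11915) = 1/(-11922) = -1/11922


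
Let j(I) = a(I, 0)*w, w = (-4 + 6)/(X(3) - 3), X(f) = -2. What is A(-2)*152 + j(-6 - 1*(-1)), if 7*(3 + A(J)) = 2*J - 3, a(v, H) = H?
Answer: -608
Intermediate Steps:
w = -2/5 (w = (-4 + 6)/(-2 - 3) = 2/(-5) = 2*(-1/5) = -2/5 ≈ -0.40000)
j(I) = 0 (j(I) = 0*(-2/5) = 0)
A(J) = -24/7 + 2*J/7 (A(J) = -3 + (2*J - 3)/7 = -3 + (-3 + 2*J)/7 = -3 + (-3/7 + 2*J/7) = -24/7 + 2*J/7)
A(-2)*152 + j(-6 - 1*(-1)) = (-24/7 + (2/7)*(-2))*152 + 0 = (-24/7 - 4/7)*152 + 0 = -4*152 + 0 = -608 + 0 = -608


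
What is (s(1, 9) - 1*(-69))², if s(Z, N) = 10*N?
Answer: 25281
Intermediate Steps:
(s(1, 9) - 1*(-69))² = (10*9 - 1*(-69))² = (90 + 69)² = 159² = 25281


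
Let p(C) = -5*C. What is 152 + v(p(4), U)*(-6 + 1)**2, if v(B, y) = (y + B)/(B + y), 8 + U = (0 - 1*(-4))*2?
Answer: 177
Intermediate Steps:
U = 0 (U = -8 + (0 - 1*(-4))*2 = -8 + (0 + 4)*2 = -8 + 4*2 = -8 + 8 = 0)
v(B, y) = 1 (v(B, y) = (B + y)/(B + y) = 1)
152 + v(p(4), U)*(-6 + 1)**2 = 152 + 1*(-6 + 1)**2 = 152 + 1*(-5)**2 = 152 + 1*25 = 152 + 25 = 177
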